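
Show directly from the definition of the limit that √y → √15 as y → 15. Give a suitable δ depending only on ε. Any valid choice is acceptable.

δ = min(15, √15·ε)

Fix ε > 0. We want δ > 0 such that 0 < |y − 15| < δ implies |√y − √15| < ε.
Multiplying by the conjugate, |√y − √15| = |y − 15|/(√y + √15).
Restrict δ ≤ 15 so that |y − 15| < 15 forces y > 0, and then √y + √15 > √15.
Hence |√y − √15| < |y − 15|/√15, which is < ε once |y − 15| < √15·ε.
Take δ = min(15, √15·ε). If 0 < |y − 15| < δ then y > 0 and |√y − √15| < |y − 15|/√15 < ε.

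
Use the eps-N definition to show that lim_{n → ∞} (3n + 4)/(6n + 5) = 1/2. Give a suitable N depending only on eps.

Let eps > 0 be given. For n ≥ 1, |(3n + 4)/(6n + 5) − (1/2)| = |9|/(6(6n + 5)) = 9/(6(6n + 5)).
Since 6n + 5 ≥ 6n for n ≥ 1, this is ≤ 9/(6·6n) = (1/4)/n.
So |(3n + 4)/(6n + 5) − (1/2)| < eps whenever n > (1/4)/eps.
Take N = (1/4)/eps. If n > N then |(3n + 4)/(6n + 5) − (1/2)| ≤ (1/4)/n < eps.

N = (1/4)/eps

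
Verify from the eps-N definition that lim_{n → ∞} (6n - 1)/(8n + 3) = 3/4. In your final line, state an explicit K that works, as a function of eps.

Fix eps > 0. For n ≥ 1, |(6n - 1)/(8n + 3) − (3/4)| = |-26|/(8(8n + 3)) = 26/(8(8n + 3)).
Since 8n + 3 ≥ 8n for n ≥ 1, this is ≤ 26/(8·8n) = (13/32)/n.
So |(6n - 1)/(8n + 3) − (3/4)| < eps whenever n > (13/32)/eps.
Take K = (13/32)/eps. If n > K then |(6n - 1)/(8n + 3) − (3/4)| ≤ (13/32)/n < eps.

K = (13/32)/eps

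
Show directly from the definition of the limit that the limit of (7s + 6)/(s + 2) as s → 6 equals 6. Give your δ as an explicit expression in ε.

Let ε > 0 be given. We want δ > 0 with 0 < |s − 6| < δ ⇒ |(7s + 6)/(s + 2) − 6| < ε.
Combining over a common denominator, (7s + 6)/(s + 2) − 6 = [(7s + 6)·8 − 48·(s + 2)] / [8·(s + 2)] = 8(s − 6) / (8(s + 2)).
So |(7s + 6)/(s + 2) − 6| = 8|s − 6| / (8·|s + 2|).
Require δ ≤ 4, so |s + 2| ≥ |8| − |s − 6| > 8 − 4 = 4.
Hence |(7s + 6)/(s + 2) − 6| < 8|s − 6|/(8·4) = (1/4)|s − 6|, which is < ε once |s − 6| < 4ε.
Take δ = min(4, 4ε). Then 0 < |s − 6| < δ forces both bounds, so |(7s + 6)/(s + 2) − 6| < ε.

δ = min(4, 4ε)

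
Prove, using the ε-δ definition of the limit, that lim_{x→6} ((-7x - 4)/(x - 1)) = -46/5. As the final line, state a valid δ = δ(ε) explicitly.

Let ε > 0. We want δ > 0 with 0 < |x − 6| < δ ⇒ |(-7x - 4)/(x - 1) + 46/5| < ε.
Combining over a common denominator, (-7x - 4)/(x - 1) + 46/5 = [(-7x - 4)·5 − (-46)·(x - 1)] / [5·(x - 1)] = 11(x − 6) / (5(x - 1)).
So |(-7x - 4)/(x - 1) + 46/5| = 11|x − 6| / (5·|x − 1|).
Restrict δ ≤ 5/2. Then |x − 6| < 5/2 gives |x − 1| = |(x − 6) + 5| ≥ 5 − 5/2 = 5/2.
Hence |(-7x - 4)/(x - 1) + 46/5| < 11|x − 6|/(5·(5/2)) = (22/25)|x − 6|, which is < ε once |x − 6| < (25/22)ε.
Take δ = min(5/2, (25/22)ε). Then 0 < |x − 6| < δ forces both bounds, so |(-7x - 4)/(x - 1) + 46/5| < ε.

δ = min(5/2, (25/22)ε)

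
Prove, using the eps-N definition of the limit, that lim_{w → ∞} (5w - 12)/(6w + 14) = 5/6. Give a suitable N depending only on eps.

N = (71/18)/eps

Suppose eps > 0. We seek N > 0 such that w > N implies |(5w - 12)/(6w + 14) − (5/6)| < eps.
(5w - 12)/(6w + 14) − (5/6) = (6(5w - 12) − 5(6w + 14)) / (6(6w + 14)) = -142/(6(6w + 14)).
For w > 0 we have 6w + 14 > 6w, so |(5w - 12)/(6w + 14) − (5/6)| = 142/(6(6w + 14)) < 142/(6·6w) = (71/18)/w.
Thus |(5w - 12)/(6w + 14) − (5/6)| < eps whenever w > (71/18)/eps.
Take N = (71/18)/eps. If w > N then |(5w - 12)/(6w + 14) − (5/6)| < (71/18)/w < eps.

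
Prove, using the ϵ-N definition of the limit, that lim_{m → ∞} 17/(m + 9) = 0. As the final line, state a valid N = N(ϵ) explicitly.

N = 17/ϵ

Let ϵ > 0. For m ≥ 1, |17/(m + 9) − 0| = 17/(m + 9) ≤ 17/m.
We need 17/m < ϵ, i.e. m > 17/ϵ.
Take N = 17/ϵ. If m > N then |17/(m + 9)| ≤ 17/m < ϵ.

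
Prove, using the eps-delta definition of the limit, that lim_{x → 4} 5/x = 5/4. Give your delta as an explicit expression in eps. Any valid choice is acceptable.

delta = min(2, (8/5)eps)

Fix eps > 0. We seek delta > 0 such that 0 < |x − 4| < delta implies |5/x − (5/4)| < eps.
|5/x − (5/4)| = 5·|4 − x|/(4·|x|) = 5|x − 4|/(4|x|).
Restrict delta ≤ 2. Then |x − 4| < 2 gives |x| > 2, so 4|x| > 8.
Then |5/x − (5/4)| < 5|x − 4|/8, which is < eps when |x − 4| < (8/5)eps.
Take delta = min(2, (8/5)eps). Then 0 < |x − 4| < delta gives both |x − 4| < 2 and |x − 4| < (8/5)eps, so |5/x − (5/4)| < eps.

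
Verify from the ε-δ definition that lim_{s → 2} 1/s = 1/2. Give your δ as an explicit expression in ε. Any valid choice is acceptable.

Suppose ε > 0. We seek δ > 0 such that 0 < |s − 2| < δ implies |1/s − (1/2)| < ε.
|1/s − (1/2)| = |2 − s|/(2·|s|) = |s − 2|/(2|s|).
Require δ ≤ 1 so that |s| > 2 − 1 = 1, hence 2|s| > 2.
Then |1/s − (1/2)| < |s − 2|/2, which is < ε when |s − 2| < 2ε.
Take δ = min(1, 2ε). Then 0 < |s − 2| < δ gives both |s − 2| < 1 and |s − 2| < 2ε, so |1/s − (1/2)| < ε.

δ = min(1, 2ε)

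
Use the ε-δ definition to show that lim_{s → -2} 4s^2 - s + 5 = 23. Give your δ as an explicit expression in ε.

δ = min(2, ε/25)

Fix ε > 0. We want δ > 0 such that 0 < |s + 2| < δ implies |(4s^2 - s + 5) − 23| < ε.
(4s^2 - s + 5) − 23 = 4s^2 - s - 18 = (s + 2)(4s - 9).
So |(4s^2 - s + 5) − 23| = |s + 2|·|4s - 9|.
Assume first that |s + 2| < 2, so |s| < 4. Then |4s - 9| ≤ 4·4 + 9 = 25.
Hence |(4s^2 - s + 5) − 23| ≤ 25|s + 2| < ε provided |s + 2| < ε/25.
Take δ = min(2, ε/25). Then 0 < |s + 2| < δ gives both |s + 2| < 2 and |s + 2| < ε/25, so |(4s^2 - s + 5) − 23| < ε.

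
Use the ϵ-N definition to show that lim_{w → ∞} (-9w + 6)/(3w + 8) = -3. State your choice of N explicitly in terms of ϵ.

Suppose ϵ > 0. We seek N > 0 such that w > N implies |(-9w + 6)/(3w + 8) + 3| < ϵ.
(-9w + 6)/(3w + 8) + 3 = (3(-9w + 6) − (-9)(3w + 8)) / (3(3w + 8)) = 90/(3(3w + 8)).
For w > 0 we have 3w + 8 > 3w, so |(-9w + 6)/(3w + 8) + 3| = 90/(3(3w + 8)) < 90/(3·3w) = 10/w.
Thus |(-9w + 6)/(3w + 8) + 3| < ϵ whenever w > 10/ϵ.
Take N = 10/ϵ. If w > N then |(-9w + 6)/(3w + 8) + 3| < 10/w < ϵ.

N = 10/ϵ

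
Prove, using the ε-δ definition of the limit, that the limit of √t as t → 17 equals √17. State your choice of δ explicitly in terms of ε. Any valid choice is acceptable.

Fix ε > 0. We want δ > 0 such that 0 < |t − 17| < δ implies |√t − √17| < ε.
Multiplying by the conjugate, |√t − √17| = |t − 17|/(√t + √17).
Restrict δ ≤ 17 so that |t − 17| < 17 forces t > 0, and then √t + √17 > √17.
Hence |√t − √17| < |t − 17|/√17, which is < ε once |t − 17| < √17·ε.
Take δ = min(17, √17·ε). If 0 < |t − 17| < δ then t > 0 and |√t − √17| < |t − 17|/√17 < ε.

δ = min(17, √17·ε)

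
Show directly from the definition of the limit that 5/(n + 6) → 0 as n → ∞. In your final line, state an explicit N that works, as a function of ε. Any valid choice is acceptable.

N = 5/ε

Let ε > 0 be given. For n ≥ 1, |5/(n + 6) − 0| = 5/(n + 6) ≤ 5/n.
We need 5/n < ε, i.e. n > 5/ε.
Take N = 5/ε. If n > N then |5/(n + 6)| ≤ 5/n < ε.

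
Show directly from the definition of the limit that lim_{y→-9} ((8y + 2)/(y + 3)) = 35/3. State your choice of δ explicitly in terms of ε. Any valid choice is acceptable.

Let ε > 0 be given. We want δ > 0 with 0 < |y + 9| < δ ⇒ |(8y + 2)/(y + 3) − (35/3)| < ε.
Combining over a common denominator, (8y + 2)/(y + 3) − (35/3) = [(8y + 2)·(-6) − (-70)·(y + 3)] / [(-6)·(y + 3)] = 22(y + 9) / ((-6)(y + 3)).
So |(8y + 2)/(y + 3) − (35/3)| = 22|y + 9| / (6·|y + 3|).
Restrict δ ≤ 3. Then |y + 9| < 3 gives |y + 3| = |(y + 9) + (-6)| ≥ 6 − 3 = 3.
Hence |(8y + 2)/(y + 3) − (35/3)| < 22|y + 9|/(6·3) = (11/9)|y + 9|, which is < ε once |y + 9| < (9/11)ε.
Take δ = min(3, (9/11)ε). Then 0 < |y + 9| < δ forces both bounds, so |(8y + 2)/(y + 3) − (35/3)| < ε.

δ = min(3, (9/11)ε)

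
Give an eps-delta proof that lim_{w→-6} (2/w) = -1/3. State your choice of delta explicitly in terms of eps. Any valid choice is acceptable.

delta = min(3, 9eps)

Fix eps > 0. We seek delta > 0 such that 0 < |w + 6| < delta implies |2/w + 1/3| < eps.
|2/w + 1/3| = 2·|-6 − w|/(6·|w|) = 2|w + 6|/(6|w|).
Require delta ≤ 3 so that |w| > 6 − 3 = 3, hence 6|w| > 18.
Then |2/w + 1/3| < 2|w + 6|/18, which is < eps when |w + 6| < 9eps.
Take delta = min(3, 9eps). Then 0 < |w + 6| < delta gives both |w + 6| < 3 and |w + 6| < 9eps, so |2/w + 1/3| < eps.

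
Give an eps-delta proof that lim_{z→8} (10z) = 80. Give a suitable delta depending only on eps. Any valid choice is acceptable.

delta = eps/10

Let eps > 0. We need delta > 0 so that 0 < |z − 8| < delta implies |(10z) − 80| < eps.
Since (10z) − 80 = 10(z − 8), we have |(10z) − 80| = 10|z − 8|.
Thus it suffices that |z − 8| < eps/10.
Take delta = eps/10. If 0 < |z − 8| < delta then |(10z) − 80| = 10|z − 8| < 10·(eps/10) = eps.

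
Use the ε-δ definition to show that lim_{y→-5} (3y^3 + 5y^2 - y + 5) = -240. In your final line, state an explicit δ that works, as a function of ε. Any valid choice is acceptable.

Suppose ε > 0. We want δ > 0 such that 0 < |y + 5| < δ implies |(3y^3 + 5y^2 - y + 5) + 240| < ε.
(3y^3 + 5y^2 - y + 5) + 240 = 3y^3 + 5y^2 - y + 245 = (y + 5)(3y^2 - 10y + 49).
So |(3y^3 + 5y^2 - y + 5) + 240| = |y + 5|·|3y^2 - 10y + 49|.
Assume first that |y + 5| < 1, so |y| < 6. Then |3y^2 - 10y + 49| ≤ 3·6^2 + 10·6 + 49 = 217.
Hence |(3y^3 + 5y^2 - y + 5) + 240| ≤ 217|y + 5| < ε provided |y + 5| < ε/217.
Take δ = min(1, ε/217). Then 0 < |y + 5| < δ gives both |y + 5| < 1 and |y + 5| < ε/217, so |(3y^3 + 5y^2 - y + 5) + 240| < ε.

δ = min(1, ε/217)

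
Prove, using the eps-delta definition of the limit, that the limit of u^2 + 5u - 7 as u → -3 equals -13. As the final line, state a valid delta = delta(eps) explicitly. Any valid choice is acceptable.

delta = min(1, eps/6)

Fix eps > 0. We want delta > 0 such that 0 < |u + 3| < delta implies |(u^2 + 5u - 7) + 13| < eps.
(u^2 + 5u - 7) + 13 = u^2 + 5u + 6 = (u + 3)(u + 2).
So |(u^2 + 5u - 7) + 13| = |u + 3|·|u + 2|.
Require delta ≤ 1. Then |u + 3| < 1 gives |u| < 4, and by the triangle inequality |u + 2| ≤ 4 + 2 = 6.
Hence |(u^2 + 5u - 7) + 13| ≤ 6|u + 3| < eps provided |u + 3| < eps/6.
Choosing delta = min(1, eps/6) ensures both conditions, hence |(u^2 + 5u - 7) + 13| < eps.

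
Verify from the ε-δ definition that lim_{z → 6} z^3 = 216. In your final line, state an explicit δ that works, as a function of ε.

Let ε > 0. We seek δ > 0 with 0 < |z − 6| < δ ⇒ |z^3 − 216| < ε.
Factor: z^3 − 216 = (z − 6)(z^2 + 6z + 36), so |z^3 − 216| = |z − 6|·|z^2 + 6z + 36|.
Impose δ ≤ 2 so that |z| < 8; then |z^2 + 6z + 36| ≤ 148.
Hence |z^3 − 216| ≤ 148|z − 6|, which is < ε once |z − 6| < ε/148.
Take δ = min(2, ε/148). If 0 < |z − 6| < δ then both bounds hold and |z^3 − 216| ≤ 148|z − 6| < 148·(ε/148) = ε.

δ = min(2, ε/148)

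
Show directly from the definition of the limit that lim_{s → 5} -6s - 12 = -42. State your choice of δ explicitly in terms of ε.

Let ε > 0. We need δ > 0 so that 0 < |s − 5| < δ implies |(-6s - 12) + 42| < ε.
|(-6s - 12) + 42| = |-6s + 30| = 6|s − 5|.
So 6|s − 5| < ε exactly when |s − 5| < ε/6.
Take δ = ε/6. If 0 < |s − 5| < δ then |(-6s - 12) + 42| = 6|s − 5| < 6·(ε/6) = ε.

δ = ε/6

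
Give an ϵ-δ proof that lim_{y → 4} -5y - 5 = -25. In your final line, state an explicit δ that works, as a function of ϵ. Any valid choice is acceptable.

δ = ϵ/5

Let ϵ > 0 be given. We need δ > 0 so that 0 < |y − 4| < δ implies |(-5y - 5) + 25| < ϵ.
|(-5y - 5) + 25| = |-5y + 20| = 5|y − 4|.
Thus it suffices that |y − 4| < ϵ/5.
Choosing δ = ϵ/5 gives |(-5y - 5) + 25| = 5|y − 4| < ϵ whenever |y − 4| < δ.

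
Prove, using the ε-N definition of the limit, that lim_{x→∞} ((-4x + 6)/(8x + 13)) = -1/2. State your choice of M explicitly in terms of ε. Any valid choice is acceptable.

M = (25/16)/ε

Suppose ε > 0. We seek M > 0 such that x > M implies |(-4x + 6)/(8x + 13) + 1/2| < ε.
(-4x + 6)/(8x + 13) + 1/2 = (8(-4x + 6) − (-4)(8x + 13)) / (8(8x + 13)) = 100/(8(8x + 13)).
For x > 0 we have 8x + 13 > 8x, so |(-4x + 6)/(8x + 13) + 1/2| = 100/(8(8x + 13)) < 100/(8·8x) = (25/16)/x.
Thus |(-4x + 6)/(8x + 13) + 1/2| < ε whenever x > (25/16)/ε.
Take M = (25/16)/ε. If x > M then |(-4x + 6)/(8x + 13) + 1/2| < (25/16)/x < ε.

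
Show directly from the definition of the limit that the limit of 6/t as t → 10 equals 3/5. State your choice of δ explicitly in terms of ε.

Fix ε > 0. We seek δ > 0 such that 0 < |t − 10| < δ implies |6/t − (3/5)| < ε.
|6/t − (3/5)| = 6·|10 − t|/(10·|t|) = 6|t − 10|/(10|t|).
Restrict δ ≤ 5. Then |t − 10| < 5 gives |t| > 5, so 10|t| > 50.
Then |6/t − (3/5)| < 6|t − 10|/50, which is < ε when |t − 10| < (25/3)ε.
Take δ = min(5, (25/3)ε). Then 0 < |t − 10| < δ gives both |t − 10| < 5 and |t − 10| < (25/3)ε, so |6/t − (3/5)| < ε.

δ = min(5, (25/3)ε)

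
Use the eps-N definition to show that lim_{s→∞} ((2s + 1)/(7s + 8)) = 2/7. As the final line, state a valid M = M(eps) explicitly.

Let eps > 0. We seek M > 0 such that s > M implies |(2s + 1)/(7s + 8) − (2/7)| < eps.
(2s + 1)/(7s + 8) − (2/7) = (7(2s + 1) − 2(7s + 8)) / (7(7s + 8)) = -9/(7(7s + 8)).
For s > 0 we have 7s + 8 > 7s, so |(2s + 1)/(7s + 8) − (2/7)| = 9/(7(7s + 8)) < 9/(7·7s) = (9/49)/s.
Thus |(2s + 1)/(7s + 8) − (2/7)| < eps whenever s > (9/49)/eps.
Take M = (9/49)/eps. If s > M then |(2s + 1)/(7s + 8) − (2/7)| < (9/49)/s < eps.

M = (9/49)/eps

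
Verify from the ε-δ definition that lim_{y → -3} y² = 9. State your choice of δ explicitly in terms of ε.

δ = min(1, ε/7)

Let ε > 0. We seek δ > 0 with 0 < |y + 3| < δ ⇒ |y² − 9| < ε.
Factor: y² − 9 = (y + 3)(y - 3), so |y² − 9| = |y + 3|·|y - 3|.
Restrict δ ≤ 1. Then |y + 3| < 1 gives |y| < 4, so by the triangle inequality |y - 3| ≤ 4 + 3 = 7.
Hence |y² − 9| ≤ 7|y + 3|, which is < ε once |y + 3| < ε/7.
Take δ = min(1, ε/7). If 0 < |y + 3| < δ then both bounds hold and |y² − 9| ≤ 7|y + 3| < 7·(ε/7) = ε.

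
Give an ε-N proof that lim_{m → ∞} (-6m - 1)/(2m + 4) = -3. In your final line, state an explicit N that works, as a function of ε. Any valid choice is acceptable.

Let ε > 0 be given. For m ≥ 1, |(-6m - 1)/(2m + 4) + 3| = |22|/(2(2m + 4)) = 22/(2(2m + 4)).
Since 2m + 4 ≥ 2m for m ≥ 1, this is ≤ 22/(2·2m) = (11/2)/m.
So |(-6m - 1)/(2m + 4) + 3| < ε whenever m > (11/2)/ε.
Take N = (11/2)/ε. If m > N then |(-6m - 1)/(2m + 4) + 3| ≤ (11/2)/m < ε.

N = (11/2)/ε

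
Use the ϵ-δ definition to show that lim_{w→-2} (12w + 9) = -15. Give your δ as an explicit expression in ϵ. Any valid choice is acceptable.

δ = ϵ/12

Suppose ϵ > 0. We need δ > 0 so that 0 < |w + 2| < δ implies |(12w + 9) + 15| < ϵ.
Since (12w + 9) + 15 = 12(w + 2), we have |(12w + 9) + 15| = 12|w + 2|.
Thus it suffices that |w + 2| < ϵ/12.
Take δ = ϵ/12. If 0 < |w + 2| < δ then |(12w + 9) + 15| = 12|w + 2| < 12·(ϵ/12) = ϵ.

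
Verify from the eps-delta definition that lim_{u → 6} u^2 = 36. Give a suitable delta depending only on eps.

delta = min(2, eps/14)

Suppose eps > 0. We seek delta > 0 with 0 < |u − 6| < delta ⇒ |u^2 − 36| < eps.
Factor: u^2 − 36 = (u − 6)(u + 6), so |u^2 − 36| = |u − 6|·|u + 6|.
Restrict delta ≤ 2. Then |u − 6| < 2 gives |u| < 8, so by the triangle inequality |u + 6| ≤ 8 + 6 = 14.
Hence |u^2 − 36| ≤ 14|u − 6|, which is < eps once |u − 6| < eps/14.
Take delta = min(2, eps/14). If 0 < |u − 6| < delta then both bounds hold and |u^2 − 36| ≤ 14|u − 6| < 14·(eps/14) = eps.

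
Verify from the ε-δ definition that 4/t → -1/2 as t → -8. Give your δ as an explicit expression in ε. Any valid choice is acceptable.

δ = min(4, 8ε)

Let ε > 0. We seek δ > 0 such that 0 < |t + 8| < δ implies |4/t + 1/2| < ε.
|4/t + 1/2| = 4·|-8 − t|/(8·|t|) = 4|t + 8|/(8|t|).
Restrict δ ≤ 4. Then |t + 8| < 4 gives |t| > 4, so 8|t| > 32.
Then |4/t + 1/2| < 4|t + 8|/32, which is < ε when |t + 8| < 8ε.
Take δ = min(4, 8ε). Then 0 < |t + 8| < δ gives both |t + 8| < 4 and |t + 8| < 8ε, so |4/t + 1/2| < ε.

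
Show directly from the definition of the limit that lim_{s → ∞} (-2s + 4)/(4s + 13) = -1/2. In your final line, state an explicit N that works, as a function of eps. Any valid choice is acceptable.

Let eps > 0 be given. We seek N > 0 such that s > N implies |(-2s + 4)/(4s + 13) + 1/2| < eps.
(-2s + 4)/(4s + 13) + 1/2 = (4(-2s + 4) − (-2)(4s + 13)) / (4(4s + 13)) = 42/(4(4s + 13)).
For s > 0 we have 4s + 13 > 4s, so |(-2s + 4)/(4s + 13) + 1/2| = 42/(4(4s + 13)) < 42/(4·4s) = (21/8)/s.
Thus |(-2s + 4)/(4s + 13) + 1/2| < eps whenever s > (21/8)/eps.
Take N = (21/8)/eps. If s > N then |(-2s + 4)/(4s + 13) + 1/2| < (21/8)/s < eps.

N = (21/8)/eps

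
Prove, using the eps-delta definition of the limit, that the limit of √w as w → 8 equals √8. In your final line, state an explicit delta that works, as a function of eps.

delta = min(8, √8·eps)

Suppose eps > 0. We want delta > 0 such that 0 < |w − 8| < delta implies |√w − √8| < eps.
Rationalise: √w − √8 = (w − 8)/(√w + √8), so |√w − √8| = |w − 8|/(√w + √8).
Restrict delta ≤ 8 so that |w − 8| < 8 forces w > 0, and then √w + √8 > √8.
Hence |√w − √8| < |w − 8|/√8, which is < eps once |w − 8| < √8·eps.
Take delta = min(8, √8·eps). If 0 < |w − 8| < delta then w > 0 and |√w − √8| < |w − 8|/√8 < eps.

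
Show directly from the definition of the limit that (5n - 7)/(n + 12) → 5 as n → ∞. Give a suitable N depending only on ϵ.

N = 67/ϵ

Suppose ϵ > 0. For n ≥ 1, |(5n - 7)/(n + 12) − 5| = |-67|/((n + 12)) = 67/((n + 12)).
Since n + 12 ≥ n for n ≥ 1, this is ≤ 67/(n) = 67/n.
So |(5n - 7)/(n + 12) − 5| < ϵ whenever n > 67/ϵ.
Take N = 67/ϵ. If n > N then |(5n - 7)/(n + 12) − 5| ≤ 67/n < ϵ.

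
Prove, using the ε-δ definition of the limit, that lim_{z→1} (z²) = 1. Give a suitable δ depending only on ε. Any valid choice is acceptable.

δ = min(2, ε/4)

Let ε > 0. We seek δ > 0 with 0 < |z − 1| < δ ⇒ |z² − 1| < ε.
Factor: z² − 1 = (z − 1)(z + 1), so |z² − 1| = |z − 1|·|z + 1|.
Impose δ ≤ 2 so that |z| < 3; then |z + 1| ≤ 4.
Hence |z² − 1| ≤ 4|z − 1|, which is < ε once |z − 1| < ε/4.
Take δ = min(2, ε/4). If 0 < |z − 1| < δ then both bounds hold and |z² − 1| ≤ 4|z − 1| < 4·(ε/4) = ε.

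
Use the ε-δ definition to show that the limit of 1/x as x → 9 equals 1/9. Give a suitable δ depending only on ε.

Let ε > 0 be given. We seek δ > 0 such that 0 < |x − 9| < δ implies |1/x − (1/9)| < ε.
|1/x − (1/9)| = |9 − x|/(9·|x|) = |x − 9|/(9|x|).
Restrict δ ≤ 9/2. Then |x − 9| < 9/2 gives |x| > 9/2, so 9|x| > 81/2.
Then |1/x − (1/9)| < |x − 9|/(81/2), which is < ε when |x − 9| < (81/2)ε.
Take δ = min(9/2, (81/2)ε). Then 0 < |x − 9| < δ gives both |x − 9| < 9/2 and |x − 9| < (81/2)ε, so |1/x − (1/9)| < ε.

δ = min(9/2, (81/2)ε)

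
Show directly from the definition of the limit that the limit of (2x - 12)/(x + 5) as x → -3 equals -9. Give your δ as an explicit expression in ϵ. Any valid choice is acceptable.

δ = min(1, (1/11)ϵ)

Let ϵ > 0 be given. We want δ > 0 with 0 < |x + 3| < δ ⇒ |(2x - 12)/(x + 5) + 9| < ϵ.
Combining over a common denominator, (2x - 12)/(x + 5) + 9 = [(2x - 12)·2 − (-18)·(x + 5)] / [2·(x + 5)] = 22(x + 3) / (2(x + 5)).
So |(2x - 12)/(x + 5) + 9| = 22|x + 3| / (2·|x + 5|).
Restrict δ ≤ 1. Then |x + 3| < 1 gives |x + 5| = |(x + 3) + 2| ≥ 2 − 1 = 1.
Hence |(2x - 12)/(x + 5) + 9| < 22|x + 3|/(2·1) = 11|x + 3|, which is < ϵ once |x + 3| < (1/11)ϵ.
Take δ = min(1, (1/11)ϵ). Then 0 < |x + 3| < δ forces both bounds, so |(2x - 12)/(x + 5) + 9| < ϵ.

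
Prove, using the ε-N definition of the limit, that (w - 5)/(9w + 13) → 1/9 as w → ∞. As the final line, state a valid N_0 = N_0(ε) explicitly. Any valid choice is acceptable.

Let ε > 0 be given. We seek N_0 > 0 such that w > N_0 implies |(w - 5)/(9w + 13) − (1/9)| < ε.
(w - 5)/(9w + 13) − (1/9) = (9(w - 5) − (9w + 13)) / (9(9w + 13)) = -58/(9(9w + 13)).
For w > 0 we have 9w + 13 > 9w, so |(w - 5)/(9w + 13) − (1/9)| = 58/(9(9w + 13)) < 58/(9·9w) = (58/81)/w.
Thus |(w - 5)/(9w + 13) − (1/9)| < ε whenever w > (58/81)/ε.
Take N_0 = (58/81)/ε. If w > N_0 then |(w - 5)/(9w + 13) − (1/9)| < (58/81)/w < ε.

N_0 = (58/81)/ε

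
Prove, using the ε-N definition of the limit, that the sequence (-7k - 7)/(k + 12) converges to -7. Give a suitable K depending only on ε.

K = 77/ε

Fix ε > 0. For k ≥ 1, |(-7k - 7)/(k + 12) + 7| = |77|/((k + 12)) = 77/((k + 12)).
Since k + 12 ≥ k for k ≥ 1, this is ≤ 77/(k) = 77/k.
So |(-7k - 7)/(k + 12) + 7| < ε whenever k > 77/ε.
Take K = 77/ε. If k > K then |(-7k - 7)/(k + 12) + 7| ≤ 77/k < ε.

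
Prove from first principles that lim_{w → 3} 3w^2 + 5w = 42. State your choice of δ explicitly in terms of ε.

δ = min(2, ε/29)

Fix ε > 0. We want δ > 0 such that 0 < |w − 3| < δ implies |(3w^2 + 5w) − 42| < ε.
(3w^2 + 5w) − 42 = 3w^2 + 5w - 42 = (w − 3)(3w + 14).
So |(3w^2 + 5w) − 42| = |w − 3|·|3w + 14|.
Assume first that |w − 3| < 2, so |w| < 5. Then |3w + 14| ≤ 3·5 + 14 = 29.
Hence |(3w^2 + 5w) − 42| ≤ 29|w − 3| < ε provided |w − 3| < ε/29.
Take δ = min(2, ε/29). Then 0 < |w − 3| < δ gives both |w − 3| < 2 and |w − 3| < ε/29, so |(3w^2 + 5w) − 42| < ε.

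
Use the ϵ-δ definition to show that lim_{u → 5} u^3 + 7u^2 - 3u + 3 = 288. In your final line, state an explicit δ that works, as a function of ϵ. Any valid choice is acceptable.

δ = min(2, ϵ/190)

Let ϵ > 0. We want δ > 0 such that 0 < |u − 5| < δ implies |(u^3 + 7u^2 - 3u + 3) − 288| < ϵ.
(u^3 + 7u^2 - 3u + 3) − 288 = u^3 + 7u^2 - 3u - 285 = (u − 5)(u^2 + 12u + 57).
So |(u^3 + 7u^2 - 3u + 3) − 288| = |u − 5|·|u^2 + 12u + 57|.
Assume first that |u − 5| < 2, so |u| < 7. Then |u^2 + 12u + 57| ≤ 7^2 + 12·7 + 57 = 190.
Hence |(u^3 + 7u^2 - 3u + 3) − 288| ≤ 190|u − 5| < ϵ provided |u − 5| < ϵ/190.
Choosing δ = min(2, ϵ/190) ensures both conditions, hence |(u^3 + 7u^2 - 3u + 3) − 288| < ϵ.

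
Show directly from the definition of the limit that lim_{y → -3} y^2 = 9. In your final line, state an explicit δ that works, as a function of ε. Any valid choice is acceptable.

δ = min(1, ε/7)

Suppose ε > 0. We seek δ > 0 with 0 < |y + 3| < δ ⇒ |y^2 − 9| < ε.
Factor: y^2 − 9 = (y + 3)(y - 3), so |y^2 − 9| = |y + 3|·|y - 3|.
Restrict δ ≤ 1. Then |y + 3| < 1 gives |y| < 4, so by the triangle inequality |y - 3| ≤ 4 + 3 = 7.
Hence |y^2 − 9| ≤ 7|y + 3|, which is < ε once |y + 3| < ε/7.
Take δ = min(1, ε/7). If 0 < |y + 3| < δ then both bounds hold and |y^2 − 9| ≤ 7|y + 3| < 7·(ε/7) = ε.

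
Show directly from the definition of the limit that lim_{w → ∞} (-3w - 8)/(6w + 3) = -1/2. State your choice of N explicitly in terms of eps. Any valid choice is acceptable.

Suppose eps > 0. We seek N > 0 such that w > N implies |(-3w - 8)/(6w + 3) + 1/2| < eps.
(-3w - 8)/(6w + 3) + 1/2 = (6(-3w - 8) − (-3)(6w + 3)) / (6(6w + 3)) = -39/(6(6w + 3)).
For w > 0 we have 6w + 3 > 6w, so |(-3w - 8)/(6w + 3) + 1/2| = 39/(6(6w + 3)) < 39/(6·6w) = (13/12)/w.
Thus |(-3w - 8)/(6w + 3) + 1/2| < eps whenever w > (13/12)/eps.
Take N = (13/12)/eps. If w > N then |(-3w - 8)/(6w + 3) + 1/2| < (13/12)/w < eps.

N = (13/12)/eps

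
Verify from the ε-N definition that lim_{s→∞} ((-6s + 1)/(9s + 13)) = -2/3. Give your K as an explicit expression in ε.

Fix ε > 0. We seek K > 0 such that s > K implies |(-6s + 1)/(9s + 13) + 2/3| < ε.
(-6s + 1)/(9s + 13) + 2/3 = (9(-6s + 1) − (-6)(9s + 13)) / (9(9s + 13)) = 87/(9(9s + 13)).
For s > 0 we have 9s + 13 > 9s, so |(-6s + 1)/(9s + 13) + 2/3| = 87/(9(9s + 13)) < 87/(9·9s) = (29/27)/s.
Thus |(-6s + 1)/(9s + 13) + 2/3| < ε whenever s > (29/27)/ε.
Take K = (29/27)/ε. If s > K then |(-6s + 1)/(9s + 13) + 2/3| < (29/27)/s < ε.

K = (29/27)/ε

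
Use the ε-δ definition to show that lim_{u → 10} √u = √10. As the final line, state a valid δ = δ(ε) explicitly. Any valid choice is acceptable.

Let ε > 0. We want δ > 0 such that 0 < |u − 10| < δ implies |√u − √10| < ε.
Multiplying by the conjugate, |√u − √10| = |u − 10|/(√u + √10).
Restrict δ ≤ 10 so that |u − 10| < 10 forces u > 0, and then √u + √10 > √10.
Hence |√u − √10| < |u − 10|/√10, which is < ε once |u − 10| < √10·ε.
Take δ = min(10, √10·ε). If 0 < |u − 10| < δ then u > 0 and |√u − √10| < |u − 10|/√10 < ε.

δ = min(10, √10·ε)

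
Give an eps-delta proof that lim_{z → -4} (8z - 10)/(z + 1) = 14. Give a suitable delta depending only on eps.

delta = min(3/2, (1/4)eps)

Let eps > 0. We want delta > 0 with 0 < |z + 4| < delta ⇒ |(8z - 10)/(z + 1) − 14| < eps.
Combining over a common denominator, (8z - 10)/(z + 1) − 14 = [(8z - 10)·(-3) − (-42)·(z + 1)] / [(-3)·(z + 1)] = 18(z + 4) / ((-3)(z + 1)).
So |(8z - 10)/(z + 1) − 14| = 18|z + 4| / (3·|z + 1|).
Restrict delta ≤ 3/2. Then |z + 4| < 3/2 gives |z + 1| = |(z + 4) + (-3)| ≥ 3 − 3/2 = 3/2.
Hence |(8z - 10)/(z + 1) − 14| < 18|z + 4|/(3·(3/2)) = 4|z + 4|, which is < eps once |z + 4| < (1/4)eps.
Take delta = min(3/2, (1/4)eps). Then 0 < |z + 4| < delta forces both bounds, so |(8z - 10)/(z + 1) − 14| < eps.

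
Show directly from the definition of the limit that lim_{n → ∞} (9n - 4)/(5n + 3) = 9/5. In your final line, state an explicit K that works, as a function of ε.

K = (47/25)/ε

Let ε > 0. For n ≥ 1, |(9n - 4)/(5n + 3) − (9/5)| = |-47|/(5(5n + 3)) = 47/(5(5n + 3)).
Since 5n + 3 ≥ 5n for n ≥ 1, this is ≤ 47/(5·5n) = (47/25)/n.
So |(9n - 4)/(5n + 3) − (9/5)| < ε whenever n > (47/25)/ε.
Take K = (47/25)/ε. If n > K then |(9n - 4)/(5n + 3) − (9/5)| ≤ (47/25)/n < ε.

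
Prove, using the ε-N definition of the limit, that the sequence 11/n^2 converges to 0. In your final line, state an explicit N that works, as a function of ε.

N = (11/ε)^{1/2}

Let ε > 0. For n ≥ 1, |11/n^2 − 0| = 11/n^2.
11/n^2 < ε ⇔ n^2 > 11/ε ⇔ n > (11/ε)^{1/2}.
Take N = (11/ε)^{1/2}. Then n > N implies 11/n^2 < ε.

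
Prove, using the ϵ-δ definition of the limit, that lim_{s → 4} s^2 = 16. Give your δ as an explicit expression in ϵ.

Let ϵ > 0 be given. We seek δ > 0 with 0 < |s − 4| < δ ⇒ |s^2 − 16| < ϵ.
Factor: s^2 − 16 = (s − 4)(s + 4), so |s^2 − 16| = |s − 4|·|s + 4|.
Impose δ ≤ 1 so that |s| < 5; then |s + 4| ≤ 9.
Hence |s^2 − 16| ≤ 9|s − 4|, which is < ϵ once |s − 4| < ϵ/9.
Take δ = min(1, ϵ/9). If 0 < |s − 4| < δ then both bounds hold and |s^2 − 16| ≤ 9|s − 4| < 9·(ϵ/9) = ϵ.

δ = min(1, ϵ/9)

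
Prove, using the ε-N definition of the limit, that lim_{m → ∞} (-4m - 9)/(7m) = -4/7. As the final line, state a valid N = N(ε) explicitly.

N = (9/7)/ε

Let ε > 0. For m ≥ 1, |(-4m - 9)/(7m) + 4/7| = |-63|/(7(7m)) = 63/(7(7m)).
Since 7m ≥ 7m for m ≥ 1, this is ≤ 63/(7·7m) = (9/7)/m.
So |(-4m - 9)/(7m) + 4/7| < ε whenever m > (9/7)/ε.
Take N = (9/7)/ε. If m > N then |(-4m - 9)/(7m) + 4/7| ≤ (9/7)/m < ε.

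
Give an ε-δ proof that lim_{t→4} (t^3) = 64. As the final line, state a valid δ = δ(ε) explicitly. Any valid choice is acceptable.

δ = min(1, ε/61)

Let ε > 0 be given. We seek δ > 0 with 0 < |t − 4| < δ ⇒ |t^3 − 64| < ε.
Factor: t^3 − 64 = (t − 4)(t^2 + 4t + 16), so |t^3 − 64| = |t − 4|·|t^2 + 4t + 16|.
Impose δ ≤ 1 so that |t| < 5; then |t^2 + 4t + 16| ≤ 61.
Hence |t^3 − 64| ≤ 61|t − 4|, which is < ε once |t − 4| < ε/61.
Take δ = min(1, ε/61). If 0 < |t − 4| < δ then both bounds hold and |t^3 − 64| ≤ 61|t − 4| < 61·(ε/61) = ε.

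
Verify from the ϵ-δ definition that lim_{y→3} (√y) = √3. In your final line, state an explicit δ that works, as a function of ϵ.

δ = min(3, √3·ϵ)

Suppose ϵ > 0. We want δ > 0 such that 0 < |y − 3| < δ implies |√y − √3| < ϵ.
Rationalise: √y − √3 = (y − 3)/(√y + √3), so |√y − √3| = |y − 3|/(√y + √3).
Restrict δ ≤ 3 so that |y − 3| < 3 forces y > 0, and then √y + √3 > √3.
Hence |√y − √3| < |y − 3|/√3, which is < ϵ once |y − 3| < √3·ϵ.
Take δ = min(3, √3·ϵ). If 0 < |y − 3| < δ then y > 0 and |√y − √3| < |y − 3|/√3 < ϵ.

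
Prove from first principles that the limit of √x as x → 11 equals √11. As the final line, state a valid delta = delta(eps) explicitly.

Fix eps > 0. We want delta > 0 such that 0 < |x − 11| < delta implies |√x − √11| < eps.
Multiplying by the conjugate, |√x − √11| = |x − 11|/(√x + √11).
Restrict delta ≤ 11 so that |x − 11| < 11 forces x > 0, and then √x + √11 > √11.
Hence |√x − √11| < |x − 11|/√11, which is < eps once |x − 11| < √11·eps.
Take delta = min(11, √11·eps). If 0 < |x − 11| < delta then x > 0 and |√x − √11| < |x − 11|/√11 < eps.

delta = min(11, √11·eps)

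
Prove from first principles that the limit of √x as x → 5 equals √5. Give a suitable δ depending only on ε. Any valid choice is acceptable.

Fix ε > 0. We want δ > 0 such that 0 < |x − 5| < δ implies |√x − √5| < ε.
Multiplying by the conjugate, |√x − √5| = |x − 5|/(√x + √5).
Restrict δ ≤ 5 so that |x − 5| < 5 forces x > 0, and then √x + √5 > √5.
Hence |√x − √5| < |x − 5|/√5, which is < ε once |x − 5| < √5·ε.
Take δ = min(5, √5·ε). If 0 < |x − 5| < δ then x > 0 and |√x − √5| < |x − 5|/√5 < ε.

δ = min(5, √5·ε)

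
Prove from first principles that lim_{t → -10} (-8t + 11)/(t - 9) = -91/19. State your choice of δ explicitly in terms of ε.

Fix ε > 0. We want δ > 0 with 0 < |t + 10| < δ ⇒ |(-8t + 11)/(t - 9) + 91/19| < ε.
Combining over a common denominator, (-8t + 11)/(t - 9) + 91/19 = [(-8t + 11)·(-19) − 91·(t - 9)] / [(-19)·(t - 9)] = 61(t + 10) / ((-19)(t - 9)).
So |(-8t + 11)/(t - 9) + 91/19| = 61|t + 10| / (19·|t − 9|).
Require δ ≤ 19/2, so |t − 9| ≥ |-19| − |t + 10| > 19 − 19/2 = 19/2.
Hence |(-8t + 11)/(t - 9) + 91/19| < 61|t + 10|/(19·(19/2)) = (122/361)|t + 10|, which is < ε once |t + 10| < (361/122)ε.
Take δ = min(19/2, (361/122)ε). Then 0 < |t + 10| < δ forces both bounds, so |(-8t + 11)/(t - 9) + 91/19| < ε.

δ = min(19/2, (361/122)ε)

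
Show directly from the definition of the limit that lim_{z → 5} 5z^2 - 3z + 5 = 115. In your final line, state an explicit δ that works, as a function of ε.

Let ε > 0. We want δ > 0 such that 0 < |z − 5| < δ implies |(5z^2 - 3z + 5) − 115| < ε.
(5z^2 - 3z + 5) − 115 = 5z^2 - 3z - 110 = (z − 5)(5z + 22).
So |(5z^2 - 3z + 5) − 115| = |z − 5|·|5z + 22|.
Require δ ≤ 1. Then |z − 5| < 1 gives |z| < 6, and by the triangle inequality |5z + 22| ≤ 5·6 + 22 = 52.
Hence |(5z^2 - 3z + 5) − 115| ≤ 52|z − 5| < ε provided |z − 5| < ε/52.
Choosing δ = min(1, ε/52) ensures both conditions, hence |(5z^2 - 3z + 5) − 115| < ε.

δ = min(1, ε/52)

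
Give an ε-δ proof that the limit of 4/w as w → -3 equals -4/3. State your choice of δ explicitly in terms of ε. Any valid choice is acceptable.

Let ε > 0 be given. We seek δ > 0 such that 0 < |w + 3| < δ implies |4/w + 4/3| < ε.
|4/w + 4/3| = 4·|-3 − w|/(3·|w|) = 4|w + 3|/(3|w|).
Require δ ≤ 3/2 so that |w| > 3 − 3/2 = 3/2, hence 3|w| > 9/2.
Then |4/w + 4/3| < 4|w + 3|/(9/2), which is < ε when |w + 3| < (9/8)ε.
Take δ = min(3/2, (9/8)ε). Then 0 < |w + 3| < δ gives both |w + 3| < 3/2 and |w + 3| < (9/8)ε, so |4/w + 4/3| < ε.

δ = min(3/2, (9/8)ε)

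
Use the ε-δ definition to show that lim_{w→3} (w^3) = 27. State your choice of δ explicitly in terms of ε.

δ = min(2, ε/49)

Suppose ε > 0. We seek δ > 0 with 0 < |w − 3| < δ ⇒ |w^3 − 27| < ε.
Factor: w^3 − 27 = (w − 3)(w^2 + 3w + 9), so |w^3 − 27| = |w − 3|·|w^2 + 3w + 9|.
Restrict δ ≤ 2. Then |w − 3| < 2 gives |w| < 5, so by the triangle inequality |w^2 + 3w + 9| ≤ 5^2 + 3·5 + 9 = 49.
Hence |w^3 − 27| ≤ 49|w − 3|, which is < ε once |w − 3| < ε/49.
Take δ = min(2, ε/49). If 0 < |w − 3| < δ then both bounds hold and |w^3 − 27| ≤ 49|w − 3| < 49·(ε/49) = ε.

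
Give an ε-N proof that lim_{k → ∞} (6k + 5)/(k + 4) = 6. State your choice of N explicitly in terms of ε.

N = 19/ε

Fix ε > 0. For k ≥ 1, |(6k + 5)/(k + 4) − 6| = |-19|/((k + 4)) = 19/((k + 4)).
Since k + 4 ≥ k for k ≥ 1, this is ≤ 19/(k) = 19/k.
So |(6k + 5)/(k + 4) − 6| < ε whenever k > 19/ε.
Take N = 19/ε. If k > N then |(6k + 5)/(k + 4) − 6| ≤ 19/k < ε.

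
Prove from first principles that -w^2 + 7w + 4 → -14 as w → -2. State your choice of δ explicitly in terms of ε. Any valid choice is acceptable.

Let ε > 0. We want δ > 0 such that 0 < |w + 2| < δ implies |(-w^2 + 7w + 4) + 14| < ε.
(-w^2 + 7w + 4) + 14 = -w^2 + 7w + 18 = (w + 2)(-w + 9).
So |(-w^2 + 7w + 4) + 14| = |w + 2|·|-w + 9|.
Assume first that |w + 2| < 1, so |w| < 3. Then |-w + 9| ≤ 3 + 9 = 12.
Hence |(-w^2 + 7w + 4) + 14| ≤ 12|w + 2| < ε provided |w + 2| < ε/12.
Choosing δ = min(1, ε/12) ensures both conditions, hence |(-w^2 + 7w + 4) + 14| < ε.

δ = min(1, ε/12)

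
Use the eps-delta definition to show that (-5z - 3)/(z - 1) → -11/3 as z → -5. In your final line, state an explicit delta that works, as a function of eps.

delta = min(3, (9/4)eps)

Suppose eps > 0. We want delta > 0 with 0 < |z + 5| < delta ⇒ |(-5z - 3)/(z - 1) + 11/3| < eps.
Combining over a common denominator, (-5z - 3)/(z - 1) + 11/3 = [(-5z - 3)·(-6) − 22·(z - 1)] / [(-6)·(z - 1)] = 8(z + 5) / ((-6)(z - 1)).
So |(-5z - 3)/(z - 1) + 11/3| = 8|z + 5| / (6·|z − 1|).
Require delta ≤ 3, so |z − 1| ≥ |-6| − |z + 5| > 6 − 3 = 3.
Hence |(-5z - 3)/(z - 1) + 11/3| < 8|z + 5|/(6·3) = (4/9)|z + 5|, which is < eps once |z + 5| < (9/4)eps.
Take delta = min(3, (9/4)eps). Then 0 < |z + 5| < delta forces both bounds, so |(-5z - 3)/(z - 1) + 11/3| < eps.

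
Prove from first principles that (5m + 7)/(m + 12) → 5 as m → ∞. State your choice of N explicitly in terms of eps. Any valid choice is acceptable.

Fix eps > 0. For m ≥ 1, |(5m + 7)/(m + 12) − 5| = |-53|/((m + 12)) = 53/((m + 12)).
Since m + 12 ≥ m for m ≥ 1, this is ≤ 53/(m) = 53/m.
So |(5m + 7)/(m + 12) − 5| < eps whenever m > 53/eps.
Take N = 53/eps. If m > N then |(5m + 7)/(m + 12) − 5| ≤ 53/m < eps.

N = 53/eps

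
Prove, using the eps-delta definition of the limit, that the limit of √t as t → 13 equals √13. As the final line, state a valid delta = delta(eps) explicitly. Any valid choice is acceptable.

delta = min(13, √13·eps)

Let eps > 0. We want delta > 0 such that 0 < |t − 13| < delta implies |√t − √13| < eps.
Multiplying by the conjugate, |√t − √13| = |t − 13|/(√t + √13).
Restrict delta ≤ 13 so that |t − 13| < 13 forces t > 0, and then √t + √13 > √13.
Hence |√t − √13| < |t − 13|/√13, which is < eps once |t − 13| < √13·eps.
Take delta = min(13, √13·eps). If 0 < |t − 13| < delta then t > 0 and |√t − √13| < |t − 13|/√13 < eps.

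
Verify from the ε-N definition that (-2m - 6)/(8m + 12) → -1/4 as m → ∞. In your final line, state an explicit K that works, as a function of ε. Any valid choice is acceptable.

K = (3/8)/ε

Suppose ε > 0. For m ≥ 1, |(-2m - 6)/(8m + 12) + 1/4| = |-24|/(8(8m + 12)) = 24/(8(8m + 12)).
Since 8m + 12 ≥ 8m for m ≥ 1, this is ≤ 24/(8·8m) = (3/8)/m.
So |(-2m - 6)/(8m + 12) + 1/4| < ε whenever m > (3/8)/ε.
Take K = (3/8)/ε. If m > K then |(-2m - 6)/(8m + 12) + 1/4| ≤ (3/8)/m < ε.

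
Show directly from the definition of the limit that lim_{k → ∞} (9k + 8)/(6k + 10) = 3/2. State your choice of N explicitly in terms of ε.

Let ε > 0. For k ≥ 1, |(9k + 8)/(6k + 10) − (3/2)| = |-42|/(6(6k + 10)) = 42/(6(6k + 10)).
Since 6k + 10 ≥ 6k for k ≥ 1, this is ≤ 42/(6·6k) = (7/6)/k.
So |(9k + 8)/(6k + 10) − (3/2)| < ε whenever k > (7/6)/ε.
Take N = (7/6)/ε. If k > N then |(9k + 8)/(6k + 10) − (3/2)| ≤ (7/6)/k < ε.

N = (7/6)/ε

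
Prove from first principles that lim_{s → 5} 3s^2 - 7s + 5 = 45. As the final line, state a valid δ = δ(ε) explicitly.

δ = min(2, ε/29)

Let ε > 0 be given. We want δ > 0 such that 0 < |s − 5| < δ implies |(3s^2 - 7s + 5) − 45| < ε.
(3s^2 - 7s + 5) − 45 = 3s^2 - 7s - 40 = (s − 5)(3s + 8).
So |(3s^2 - 7s + 5) − 45| = |s − 5|·|3s + 8|.
Require δ ≤ 2. Then |s − 5| < 2 gives |s| < 7, and by the triangle inequality |3s + 8| ≤ 3·7 + 8 = 29.
Hence |(3s^2 - 7s + 5) − 45| ≤ 29|s − 5| < ε provided |s − 5| < ε/29.
Choosing δ = min(2, ε/29) ensures both conditions, hence |(3s^2 - 7s + 5) − 45| < ε.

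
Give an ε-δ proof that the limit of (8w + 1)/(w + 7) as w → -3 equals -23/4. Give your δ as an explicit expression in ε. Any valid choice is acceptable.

Let ε > 0. We want δ > 0 with 0 < |w + 3| < δ ⇒ |(8w + 1)/(w + 7) + 23/4| < ε.
Combining over a common denominator, (8w + 1)/(w + 7) + 23/4 = [(8w + 1)·4 − (-23)·(w + 7)] / [4·(w + 7)] = 55(w + 3) / (4(w + 7)).
So |(8w + 1)/(w + 7) + 23/4| = 55|w + 3| / (4·|w + 7|).
Restrict δ ≤ 2. Then |w + 3| < 2 gives |w + 7| = |(w + 3) + 4| ≥ 4 − 2 = 2.
Hence |(8w + 1)/(w + 7) + 23/4| < 55|w + 3|/(4·2) = (55/8)|w + 3|, which is < ε once |w + 3| < (8/55)ε.
Take δ = min(2, (8/55)ε). Then 0 < |w + 3| < δ forces both bounds, so |(8w + 1)/(w + 7) + 23/4| < ε.

δ = min(2, (8/55)ε)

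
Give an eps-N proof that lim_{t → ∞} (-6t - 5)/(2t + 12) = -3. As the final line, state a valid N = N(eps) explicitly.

N = (31/2)/eps

Suppose eps > 0. We seek N > 0 such that t > N implies |(-6t - 5)/(2t + 12) + 3| < eps.
(-6t - 5)/(2t + 12) + 3 = (2(-6t - 5) − (-6)(2t + 12)) / (2(2t + 12)) = 62/(2(2t + 12)).
For t > 0 we have 2t + 12 > 2t, so |(-6t - 5)/(2t + 12) + 3| = 62/(2(2t + 12)) < 62/(2·2t) = (31/2)/t.
Thus |(-6t - 5)/(2t + 12) + 3| < eps whenever t > (31/2)/eps.
Take N = (31/2)/eps. If t > N then |(-6t - 5)/(2t + 12) + 3| < (31/2)/t < eps.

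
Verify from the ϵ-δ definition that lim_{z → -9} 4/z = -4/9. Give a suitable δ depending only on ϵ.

δ = min(9/2, (81/8)ϵ)

Let ϵ > 0. We seek δ > 0 such that 0 < |z + 9| < δ implies |4/z + 4/9| < ϵ.
|4/z + 4/9| = 4·|-9 − z|/(9·|z|) = 4|z + 9|/(9|z|).
Require δ ≤ 9/2 so that |z| > 9 − 9/2 = 9/2, hence 9|z| > 81/2.
Then |4/z + 4/9| < 4|z + 9|/(81/2), which is < ϵ when |z + 9| < (81/8)ϵ.
Take δ = min(9/2, (81/8)ϵ). Then 0 < |z + 9| < δ gives both |z + 9| < 9/2 and |z + 9| < (81/8)ϵ, so |4/z + 4/9| < ϵ.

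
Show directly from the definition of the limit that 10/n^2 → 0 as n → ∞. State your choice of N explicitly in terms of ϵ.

Let ϵ > 0. For n ≥ 1, |10/n^2 − 0| = 10/n^2.
10/n^2 < ϵ ⇔ n^2 > 10/ϵ ⇔ n > (10/ϵ)^{1/2}.
Take N = (10/ϵ)^{1/2}. Then n > N implies 10/n^2 < ϵ.

N = (10/ϵ)^{1/2}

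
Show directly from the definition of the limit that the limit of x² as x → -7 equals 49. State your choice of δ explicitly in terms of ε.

δ = min(2, ε/16)

Fix ε > 0. We seek δ > 0 with 0 < |x + 7| < δ ⇒ |x² − 49| < ε.
Factor: x² − 49 = (x + 7)(x - 7), so |x² − 49| = |x + 7|·|x - 7|.
Restrict δ ≤ 2. Then |x + 7| < 2 gives |x| < 9, so by the triangle inequality |x - 7| ≤ 9 + 7 = 16.
Hence |x² − 49| ≤ 16|x + 7|, which is < ε once |x + 7| < ε/16.
Take δ = min(2, ε/16). If 0 < |x + 7| < δ then both bounds hold and |x² − 49| ≤ 16|x + 7| < 16·(ε/16) = ε.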